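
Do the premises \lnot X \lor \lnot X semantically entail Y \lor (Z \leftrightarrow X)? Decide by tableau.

No

Initial set: {(\lnot X \lor \lnot X); \lnot (Y \lor (Z \leftrightarrow X))}.
\lnot (Y \lor (Z \leftrightarrow X)): α-rule — add \lnot Y, \lnot (Z \leftrightarrow X).
(\lnot X \lor \lnot X): β-rule — branch into \lnot X  //  \lnot X.
  branch 1 (add \lnot X):
    \lnot (Z \leftrightarrow X): β-rule — branch into Z, \lnot X  //  \lnot Z, X.
      branch 1.1 (add Z, \lnot X):
        ○ open, literals {X=F, Y=F, Z=T}.
      branch 1.2 (add \lnot Z, X):
        × closes — contains both X and \lnot X.
  branch 2 (add \lnot X):
    \lnot (Z \leftrightarrow X): β-rule — branch into Z, \lnot X  //  \lnot Z, X.
      branch 2.1 (add Z, \lnot X):
        ○ open, literals {X=F, Y=F, Z=T}.
      branch 2.2 (add \lnot Z, X):
        × closes — contains both X and \lnot X.
2 branches closed, 2 open.
An open branch gives a countermodel: X=F, Y=F, Z=T (unmentioned atoms arbitrary); the premises hold there but the conclusion fails.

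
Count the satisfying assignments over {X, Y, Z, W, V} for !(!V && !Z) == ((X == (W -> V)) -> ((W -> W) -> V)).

Initial set: {(!(!V && !Z) == ((X == (W -> V)) -> ((W -> W) -> V)))}.
(!(!V && !Z) == ((X == (W -> V)) -> ((W -> W) -> V))): β-rule — branch into !(!V && !Z), ((X == (W -> V)) -> ((W -> W) -> V))  //  !!(!V && !Z), !((X == (W -> V)) -> ((W -> W) -> V)).
  branch 1 (add !(!V && !Z), ((X == (W -> V)) -> ((W -> W) -> V))):
    !(!V && !Z): β-rule — branch into !!V  //  !!Z.
      branch 1.1 (add !!V):
        ((X == (W -> V)) -> ((W -> W) -> V)): β-rule — branch into !(X == (W -> V))  //  ((W -> W) -> V).
          branch 1.1.1 (add !(X == (W -> V))):
            !(X == (W -> V)): β-rule — branch into X, !(W -> V)  //  !X, (W -> V).
              branch 1.1.1.1 (add X, !(W -> V)):
                !(W -> V): α-rule — add W, !V.
                × closes — contains both V and !V.
              branch 1.1.1.2 (add !X, (W -> V)):
                (W -> V): β-rule — branch into !W  //  V.
                  branch 1.1.1.2.1 (add !W):
                    ○ open, literals {V=true, W=false, X=false}.
                  branch 1.1.1.2.2 (add V):
                    ○ open, literals {V=true, X=false}.
          branch 1.1.2 (add ((W -> W) -> V)):
            ((W -> W) -> V): β-rule — branch into !(W -> W)  //  V.
              branch 1.1.2.1 (add !(W -> W)):
                !(W -> W): α-rule — add W, !W.
                × closes — contains both W and !W.
              branch 1.1.2.2 (add V):
                ○ open, literals {V=true}.
      branch 1.2 (add !!Z):
        ((X == (W -> V)) -> ((W -> W) -> V)): β-rule — branch into !(X == (W -> V))  //  ((W -> W) -> V).
          branch 1.2.1 (add !(X == (W -> V))):
            !(X == (W -> V)): β-rule — branch into X, !(W -> V)  //  !X, (W -> V).
              branch 1.2.1.1 (add X, !(W -> V)):
                !(W -> V): α-rule — add W, !V.
                ○ open, literals {V=false, W=true, X=true, Z=true}.
              branch 1.2.1.2 (add !X, (W -> V)):
                (W -> V): β-rule — branch into !W  //  V.
                  branch 1.2.1.2.1 (add !W):
                    ○ open, literals {W=false, X=false, Z=true}.
                  branch 1.2.1.2.2 (add V):
                    ○ open, literals {V=true, X=false, Z=true}.
          branch 1.2.2 (add ((W -> W) -> V)):
            ((W -> W) -> V): β-rule — branch into !(W -> W)  //  V.
              branch 1.2.2.1 (add !(W -> W)):
                !(W -> W): α-rule — add W, !W.
                × closes — contains both W and !W.
              branch 1.2.2.2 (add V):
                ○ open, literals {V=true, Z=true}.
  branch 2 (add !!(!V && !Z), !((X == (W -> V)) -> ((W -> W) -> V))):
    !!(!V && !Z): α-rule — add !V, !Z.
    !((X == (W -> V)) -> ((W -> W) -> V)): α-rule — add (X == (W -> V)), !((W -> W) -> V).
    !((W -> W) -> V): α-rule — add (W -> W), !V.
    (X == (W -> V)): β-rule — branch into X, (W -> V)  //  !X, !(W -> V).
      branch 2.1 (add X, (W -> V)):
        (W -> W): β-rule — branch into !W  //  W.
          branch 2.1.1 (add !W):
            (W -> V): β-rule — branch into !W  //  V.
              branch 2.1.1.1 (add !W):
                ○ open, literals {V=false, W=false, X=true, Z=false}.
              branch 2.1.1.2 (add V):
                × closes — contains both V and !V.
          branch 2.1.2 (add W):
            (W -> V): β-rule — branch into !W  //  V.
              branch 2.1.2.1 (add !W):
                × closes — contains both W and !W.
              branch 2.1.2.2 (add V):
                × closes — contains both V and !V.
      branch 2.2 (add !X, !(W -> V)):
        !(W -> V): α-rule — add W, !V.
        (W -> W): β-rule — branch into !W  //  W.
          branch 2.2.1 (add !W):
            × closes — contains both W and !W.
          branch 2.2.2 (add W):
            ○ open, literals {V=false, W=true, X=false, Z=false}.
7 branches closed, 9 open.
Each open branch fixes some atoms; the unmentioned ones are free. Counting distinct full assignments: branch {V=true, W=false, X=false} (Y, Z) contributes 4 new; branch {V=true, X=false} (Y, Z, W) contributes 4 new; branch {V=true} (X, Y, Z, W) contributes 8 new; branch {V=false, W=true, X=true, Z=true} (Y) contributes 2 new; branch {W=false, X=false, Z=true} (Y, V) contributes 2 new; branch {V=true, X=false, Z=true} (Y, W) contributes 0 new; branch {V=true, Z=true} (X, Y, W) contributes 0 new; branch {V=false, W=false, X=true, Z=false} (Y) contributes 2 new; branch {V=false, W=true, X=false, Z=false} (Y) contributes 2 new. Total: 24.

24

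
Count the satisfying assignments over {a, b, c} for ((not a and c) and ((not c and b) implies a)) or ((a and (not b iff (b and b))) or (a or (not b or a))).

7

Initial set: {(((not a and c) and ((not c and b) implies a)) or ((a and (not b iff (b and b))) or (a or (not b or a))))}.
(((not a and c) and ((not c and b) implies a)) or ((a and (not b iff (b and b))) or (a or (not b or a)))): β-rule — branch into ((not a and c) and ((not c and b) implies a))  //  ((a and (not b iff (b and b))) or (a or (not b or a))).
  branch 1 (add ((not a and c) and ((not c and b) implies a))):
    ((not a and c) and ((not c and b) implies a)): α-rule — add (not a and c), ((not c and b) implies a).
    (not a and c): α-rule — add not a, c.
    ((not c and b) implies a): β-rule — branch into not (not c and b)  //  a.
      branch 1.1 (add not (not c and b)):
        not (not c and b): β-rule — branch into not not c  //  not b.
          branch 1.1.1 (add not not c):
            ○ open, literals {a=F, c=T}.
          branch 1.1.2 (add not b):
            ○ open, literals {a=F, b=F, c=T}.
      branch 1.2 (add a):
        × closes — contains both a and not a.
  branch 2 (add ((a and (not b iff (b and b))) or (a or (not b or a)))):
    ((a and (not b iff (b and b))) or (a or (not b or a))): β-rule — branch into (a and (not b iff (b and b)))  //  (a or (not b or a)).
      branch 2.1 (add (a and (not b iff (b and b)))):
        (a and (not b iff (b and b))): α-rule — add a, (not b iff (b and b)).
        (not b iff (b and b)): β-rule — branch into not b, (b and b)  //  not not b, not (b and b).
          branch 2.1.1 (add not b, (b and b)):
            (b and b): α-rule — add b, b.
            × closes — contains both b and not b.
          branch 2.1.2 (add not not b, not (b and b)):
            not (b and b): β-rule — branch into not b  //  not b.
              branch 2.1.2.1 (add not b):
                × closes — contains both b and not b.
              branch 2.1.2.2 (add not b):
                × closes — contains both b and not b.
      branch 2.2 (add (a or (not b or a))):
        (a or (not b or a)): β-rule — branch into a  //  (not b or a).
          branch 2.2.1 (add a):
            ○ open, literals {a=T}.
          branch 2.2.2 (add (not b or a)):
            (not b or a): β-rule — branch into not b  //  a.
              branch 2.2.2.1 (add not b):
                ○ open, literals {b=F}.
              branch 2.2.2.2 (add a):
                ○ open, literals {a=T}.
4 branches closed, 5 open.
Each open branch fixes some atoms; the unmentioned ones are free. Counting distinct full assignments: branch {a=F, c=T} (b) contributes 2 new; branch {a=F, b=F, c=T} (none free) contributes 0 new; branch {a=T} (b, c) contributes 4 new; branch {b=F} (a, c) contributes 1 new; branch {a=T} (b, c) contributes 0 new. Total: 7.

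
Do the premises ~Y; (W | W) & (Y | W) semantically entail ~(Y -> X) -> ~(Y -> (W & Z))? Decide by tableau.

Initial set: {T ~Y; T ((W | W) & (Y | W)); F (~(Y -> X) -> ~(Y -> (W & Z)))}.
T ((W | W) & (Y | W)): α-rule — add T (W | W), T (Y | W).
F (~(Y -> X) -> ~(Y -> (W & Z))): α-rule — add T ~(Y -> X), F ~(Y -> (W & Z)).
T ~(Y -> X): α-rule — add T Y, F X.
× closes — contains both Y and ~Y.
All 1 branch closes.
Every branch closed, so the premises entail the conclusion.

Yes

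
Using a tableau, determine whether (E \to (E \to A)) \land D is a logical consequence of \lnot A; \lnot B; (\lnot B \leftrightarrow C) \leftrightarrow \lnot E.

No

Initial set: {\lnot A; \lnot B; ((\lnot B \leftrightarrow C) \leftrightarrow \lnot E); \lnot ((E \to (E \to A)) \land D)}.
((\lnot B \leftrightarrow C) \leftrightarrow \lnot E): β-rule — branch into (\lnot B \leftrightarrow C), \lnot E  //  \lnot (\lnot B \leftrightarrow C), \lnot \lnot E.
  branch 1 (add (\lnot B \leftrightarrow C), \lnot E):
    \lnot ((E \to (E \to A)) \land D): β-rule — branch into \lnot (E \to (E \to A))  //  \lnot D.
      branch 1.1 (add \lnot (E \to (E \to A))):
        \lnot (E \to (E \to A)): α-rule — add E, \lnot (E \to A).
        × closes — contains both E and \lnot E.
      branch 1.2 (add \lnot D):
        (\lnot B \leftrightarrow C): β-rule — branch into \lnot B, C  //  \lnot \lnot B, \lnot C.
          branch 1.2.1 (add \lnot B, C):
            ○ open, literals {A=0, B=0, C=1, D=0, E=0}.
          branch 1.2.2 (add \lnot \lnot B, \lnot C):
            × closes — contains both B and \lnot B.
  branch 2 (add \lnot (\lnot B \leftrightarrow C), \lnot \lnot E):
    \lnot ((E \to (E \to A)) \land D): β-rule — branch into \lnot (E \to (E \to A))  //  \lnot D.
      branch 2.1 (add \lnot (E \to (E \to A))):
        \lnot (E \to (E \to A)): α-rule — add E, \lnot (E \to A).
        \lnot (E \to A): α-rule — add E, \lnot A.
        \lnot (\lnot B \leftrightarrow C): β-rule — branch into \lnot B, \lnot C  //  \lnot \lnot B, C.
          branch 2.1.1 (add \lnot B, \lnot C):
            ○ open, literals {A=0, B=0, C=0, E=1}.
          branch 2.1.2 (add \lnot \lnot B, C):
            × closes — contains both B and \lnot B.
      branch 2.2 (add \lnot D):
        \lnot (\lnot B \leftrightarrow C): β-rule — branch into \lnot B, \lnot C  //  \lnot \lnot B, C.
          branch 2.2.1 (add \lnot B, \lnot C):
            ○ open, literals {A=0, B=0, C=0, D=0, E=1}.
          branch 2.2.2 (add \lnot \lnot B, C):
            × closes — contains both B and \lnot B.
4 branches closed, 3 open.
An open branch gives a countermodel: A=0, B=0, C=1, D=0, E=0 (unmentioned atoms arbitrary); the premises hold there but the conclusion fails.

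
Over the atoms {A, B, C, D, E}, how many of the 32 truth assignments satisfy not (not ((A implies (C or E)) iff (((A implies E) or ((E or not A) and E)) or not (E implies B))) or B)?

14

Initial set: {T not (not ((A implies (C or E)) iff (((A implies E) or ((E or not A) and E)) or not (E implies B))) or B)}.
T not (not ((A implies (C or E)) iff (((A implies E) or ((E or not A) and E)) or not (E implies B))) or B): α-rule — add F not ((A implies (C or E)) iff (((A implies E) or ((E or not A) and E)) or not (E implies B))), F B.
F not ((A implies (C or E)) iff (((A implies E) or ((E or not A) and E)) or not (E implies B))): β-rule — branch into T (A implies (C or E)), T (((A implies E) or ((E or not A) and E)) or not (E implies B))  //  F (A implies (C or E)), F (((A implies E) or ((E or not A) and E)) or not (E implies B)).
  branch 1 (add T (A implies (C or E)), T (((A implies E) or ((E or not A) and E)) or not (E implies B))):
    T (A implies (C or E)): β-rule — branch into F A  //  T (C or E).
      branch 1.1 (add F A):
        T (((A implies E) or ((E or not A) and E)) or not (E implies B)): β-rule — branch into T ((A implies E) or ((E or not A) and E))  //  T not (E implies B).
          branch 1.1.1 (add T ((A implies E) or ((E or not A) and E))):
            T ((A implies E) or ((E or not A) and E)): β-rule — branch into T (A implies E)  //  T ((E or not A) and E).
              branch 1.1.1.1 (add T (A implies E)):
                T (A implies E): β-rule — branch into F A  //  T E.
                  branch 1.1.1.1.1 (add F A):
                    ○ open, literals {A=F, B=F}.
                  branch 1.1.1.1.2 (add T E):
                    ○ open, literals {A=F, B=F, E=T}.
              branch 1.1.1.2 (add T ((E or not A) and E)):
                T ((E or not A) and E): α-rule — add T (E or not A), T E.
                T (E or not A): β-rule — branch into T E  //  T not A.
                  branch 1.1.1.2.1 (add T E):
                    ○ open, literals {A=F, B=F, E=T}.
                  branch 1.1.1.2.2 (add T not A):
                    ○ open, literals {A=F, B=F, E=T}.
          branch 1.1.2 (add T not (E implies B)):
            T not (E implies B): α-rule — add T E, F B.
            ○ open, literals {A=F, B=F, E=T}.
      branch 1.2 (add T (C or E)):
        T (((A implies E) or ((E or not A) and E)) or not (E implies B)): β-rule — branch into T ((A implies E) or ((E or not A) and E))  //  T not (E implies B).
          branch 1.2.1 (add T ((A implies E) or ((E or not A) and E))):
            T (C or E): β-rule — branch into T C  //  T E.
              branch 1.2.1.1 (add T C):
                T ((A implies E) or ((E or not A) and E)): β-rule — branch into T (A implies E)  //  T ((E or not A) and E).
                  branch 1.2.1.1.1 (add T (A implies E)):
                    T (A implies E): β-rule — branch into F A  //  T E.
                      branch 1.2.1.1.1.1 (add F A):
                        ○ open, literals {A=F, B=F, C=T}.
                      branch 1.2.1.1.1.2 (add T E):
                        ○ open, literals {B=F, C=T, E=T}.
                  branch 1.2.1.1.2 (add T ((E or not A) and E)):
                    T ((E or not A) and E): α-rule — add T (E or not A), T E.
                    T (E or not A): β-rule — branch into T E  //  T not A.
                      branch 1.2.1.1.2.1 (add T E):
                        ○ open, literals {B=F, C=T, E=T}.
                      branch 1.2.1.1.2.2 (add T not A):
                        ○ open, literals {A=F, B=F, C=T, E=T}.
              branch 1.2.1.2 (add T E):
                T ((A implies E) or ((E or not A) and E)): β-rule — branch into T (A implies E)  //  T ((E or not A) and E).
                  branch 1.2.1.2.1 (add T (A implies E)):
                    T (A implies E): β-rule — branch into F A  //  T E.
                      branch 1.2.1.2.1.1 (add F A):
                        ○ open, literals {A=F, B=F, E=T}.
                      branch 1.2.1.2.1.2 (add T E):
                        ○ open, literals {B=F, E=T}.
                  branch 1.2.1.2.2 (add T ((E or not A) and E)):
                    T ((E or not A) and E): α-rule — add T (E or not A), T E.
                    T (E or not A): β-rule — branch into T E  //  T not A.
                      branch 1.2.1.2.2.1 (add T E):
                        ○ open, literals {B=F, E=T}.
                      branch 1.2.1.2.2.2 (add T not A):
                        ○ open, literals {A=F, B=F, E=T}.
          branch 1.2.2 (add T not (E implies B)):
            T not (E implies B): α-rule — add T E, F B.
            T (C or E): β-rule — branch into T C  //  T E.
              branch 1.2.2.1 (add T C):
                ○ open, literals {B=F, C=T, E=T}.
              branch 1.2.2.2 (add T E):
                ○ open, literals {B=F, E=T}.
  branch 2 (add F (A implies (C or E)), F (((A implies E) or ((E or not A) and E)) or not (E implies B))):
    F (A implies (C or E)): α-rule — add T A, F (C or E).
    F (((A implies E) or ((E or not A) and E)) or not (E implies B)): α-rule — add F ((A implies E) or ((E or not A) and E)), F not (E implies B).
    F (C or E): α-rule — add F C, F E.
    F ((A implies E) or ((E or not A) and E)): α-rule — add F (A implies E), F ((E or not A) and E).
    F (A implies E): α-rule — add T A, F E.
    F not (E implies B): β-rule — branch into F E  //  T B.
      branch 2.1 (add F E):
        F ((E or not A) and E): β-rule — branch into F (E or not A)  //  F E.
          branch 2.1.1 (add F (E or not A)):
            F (E or not A): α-rule — add F E, F not A.
            ○ open, literals {A=T, B=F, C=F, E=F}.
          branch 2.1.2 (add F E):
            ○ open, literals {A=T, B=F, C=F, E=F}.
      branch 2.2 (add T B):
        × closes — contains both B and not B.
1 branch closed, 17 open.
Each open branch fixes some atoms; the unmentioned ones are free. Counting distinct full assignments: branch {A=F, B=F} (C, D, E) contributes 8 new; branch {A=F, B=F, E=T} (C, D) contributes 0 new; branch {A=F, B=F, E=T} (C, D) contributes 0 new; branch {A=F, B=F, E=T} (C, D) contributes 0 new; branch {A=F, B=F, E=T} (C, D) contributes 0 new; branch {A=F, B=F, C=T} (D, E) contributes 0 new; branch {B=F, C=T, E=T} (A, D) contributes 2 new; branch {B=F, C=T, E=T} (A, D) contributes 0 new; branch {A=F, B=F, C=T, E=T} (D) contributes 0 new; branch {A=F, B=F, E=T} (C, D) contributes 0 new; branch {B=F, E=T} (A, C, D) contributes 2 new; branch {B=F, E=T} (A, C, D) contributes 0 new; branch {A=F, B=F, E=T} (C, D) contributes 0 new; branch {B=F, C=T, E=T} (A, D) contributes 0 new; branch {B=F, E=T} (A, C, D) contributes 0 new; branch {A=T, B=F, C=F, E=F} (D) contributes 2 new; branch {A=T, B=F, C=F, E=F} (D) contributes 0 new. Total: 14.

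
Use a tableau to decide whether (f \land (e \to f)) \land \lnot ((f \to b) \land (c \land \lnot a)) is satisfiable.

Initial set: {((f \land (e \to f)) \land \lnot ((f \to b) \land (c \land \lnot a)))}.
((f \land (e \to f)) \land \lnot ((f \to b) \land (c \land \lnot a))): α-rule — add (f \land (e \to f)), \lnot ((f \to b) \land (c \land \lnot a)).
(f \land (e \to f)): α-rule — add f, (e \to f).
\lnot ((f \to b) \land (c \land \lnot a)): β-rule — branch into \lnot (f \to b)  //  \lnot (c \land \lnot a).
  branch 1 (add \lnot (f \to b)):
    \lnot (f \to b): α-rule — add f, \lnot b.
    (e \to f): β-rule — branch into \lnot e  //  f.
      branch 1.1 (add \lnot e):
        ○ open, literals {b=0, e=0, f=1}.
      branch 1.2 (add f):
        ○ open, literals {b=0, f=1}.
  branch 2 (add \lnot (c \land \lnot a)):
    (e \to f): β-rule — branch into \lnot e  //  f.
      branch 2.1 (add \lnot e):
        \lnot (c \land \lnot a): β-rule — branch into \lnot c  //  \lnot \lnot a.
          branch 2.1.1 (add \lnot c):
            ○ open, literals {c=0, e=0, f=1}.
          branch 2.1.2 (add \lnot \lnot a):
            ○ open, literals {a=1, e=0, f=1}.
      branch 2.2 (add f):
        \lnot (c \land \lnot a): β-rule — branch into \lnot c  //  \lnot \lnot a.
          branch 2.2.1 (add \lnot c):
            ○ open, literals {c=0, f=1}.
          branch 2.2.2 (add \lnot \lnot a):
            ○ open, literals {a=1, f=1}.
0 branches closed, 6 open.
An open branch gives a satisfying assignment: b=0, e=0, f=1.

Satisfiable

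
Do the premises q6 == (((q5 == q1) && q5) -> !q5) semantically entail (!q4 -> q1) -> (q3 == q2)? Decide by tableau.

Initial set: {T (q6 == (((q5 == q1) && q5) -> !q5)); F ((!q4 -> q1) -> (q3 == q2))}.
F ((!q4 -> q1) -> (q3 == q2)): α-rule — add T (!q4 -> q1), F (q3 == q2).
T (q6 == (((q5 == q1) && q5) -> !q5)): β-rule — branch into T q6, T (((q5 == q1) && q5) -> !q5)  //  F q6, F (((q5 == q1) && q5) -> !q5).
  branch 1 (add T q6, T (((q5 == q1) && q5) -> !q5)):
    T (!q4 -> q1): β-rule — branch into F !q4  //  T q1.
      branch 1.1 (add F !q4):
        F (q3 == q2): β-rule — branch into T q3, F q2  //  F q3, T q2.
          branch 1.1.1 (add T q3, F q2):
            T (((q5 == q1) && q5) -> !q5): β-rule — branch into F ((q5 == q1) && q5)  //  T !q5.
              branch 1.1.1.1 (add F ((q5 == q1) && q5)):
                F ((q5 == q1) && q5): β-rule — branch into F (q5 == q1)  //  F q5.
                  branch 1.1.1.1.1 (add F (q5 == q1)):
                    F (q5 == q1): β-rule — branch into T q5, F q1  //  F q5, T q1.
                      branch 1.1.1.1.1.1 (add T q5, F q1):
                        ○ open, literals {q1=false, q2=false, q3=true, q4=true, q5=true, q6=true}.
                      branch 1.1.1.1.1.2 (add F q5, T q1):
                        ○ open, literals {q1=true, q2=false, q3=true, q4=true, q5=false, q6=true}.
                  branch 1.1.1.1.2 (add F q5):
                    ○ open, literals {q2=false, q3=true, q4=true, q5=false, q6=true}.
              branch 1.1.1.2 (add T !q5):
                ○ open, literals {q2=false, q3=true, q4=true, q5=false, q6=true}.
          branch 1.1.2 (add F q3, T q2):
            T (((q5 == q1) && q5) -> !q5): β-rule — branch into F ((q5 == q1) && q5)  //  T !q5.
              branch 1.1.2.1 (add F ((q5 == q1) && q5)):
                F ((q5 == q1) && q5): β-rule — branch into F (q5 == q1)  //  F q5.
                  branch 1.1.2.1.1 (add F (q5 == q1)):
                    F (q5 == q1): β-rule — branch into T q5, F q1  //  F q5, T q1.
                      branch 1.1.2.1.1.1 (add T q5, F q1):
                        ○ open, literals {q1=false, q2=true, q3=false, q4=true, q5=true, q6=true}.
                      branch 1.1.2.1.1.2 (add F q5, T q1):
                        ○ open, literals {q1=true, q2=true, q3=false, q4=true, q5=false, q6=true}.
                  branch 1.1.2.1.2 (add F q5):
                    ○ open, literals {q2=true, q3=false, q4=true, q5=false, q6=true}.
              branch 1.1.2.2 (add T !q5):
                ○ open, literals {q2=true, q3=false, q4=true, q5=false, q6=true}.
      branch 1.2 (add T q1):
        F (q3 == q2): β-rule — branch into T q3, F q2  //  F q3, T q2.
          branch 1.2.1 (add T q3, F q2):
            T (((q5 == q1) && q5) -> !q5): β-rule — branch into F ((q5 == q1) && q5)  //  T !q5.
              branch 1.2.1.1 (add F ((q5 == q1) && q5)):
                F ((q5 == q1) && q5): β-rule — branch into F (q5 == q1)  //  F q5.
                  branch 1.2.1.1.1 (add F (q5 == q1)):
                    F (q5 == q1): β-rule — branch into T q5, F q1  //  F q5, T q1.
                      branch 1.2.1.1.1.1 (add T q5, F q1):
                        × closes — contains both q1 and !q1.
                      branch 1.2.1.1.1.2 (add F q5, T q1):
                        ○ open, literals {q1=true, q2=false, q3=true, q5=false, q6=true}.
                  branch 1.2.1.1.2 (add F q5):
                    ○ open, literals {q1=true, q2=false, q3=true, q5=false, q6=true}.
              branch 1.2.1.2 (add T !q5):
                ○ open, literals {q1=true, q2=false, q3=true, q5=false, q6=true}.
          branch 1.2.2 (add F q3, T q2):
            T (((q5 == q1) && q5) -> !q5): β-rule — branch into F ((q5 == q1) && q5)  //  T !q5.
              branch 1.2.2.1 (add F ((q5 == q1) && q5)):
                F ((q5 == q1) && q5): β-rule — branch into F (q5 == q1)  //  F q5.
                  branch 1.2.2.1.1 (add F (q5 == q1)):
                    F (q5 == q1): β-rule — branch into T q5, F q1  //  F q5, T q1.
                      branch 1.2.2.1.1.1 (add T q5, F q1):
                        × closes — contains both q1 and !q1.
                      branch 1.2.2.1.1.2 (add F q5, T q1):
                        ○ open, literals {q1=true, q2=true, q3=false, q5=false, q6=true}.
                  branch 1.2.2.1.2 (add F q5):
                    ○ open, literals {q1=true, q2=true, q3=false, q5=false, q6=true}.
              branch 1.2.2.2 (add T !q5):
                ○ open, literals {q1=true, q2=true, q3=false, q5=false, q6=true}.
  branch 2 (add F q6, F (((q5 == q1) && q5) -> !q5)):
    F (((q5 == q1) && q5) -> !q5): α-rule — add T ((q5 == q1) && q5), F !q5.
    T ((q5 == q1) && q5): α-rule — add T (q5 == q1), T q5.
    T (!q4 -> q1): β-rule — branch into F !q4  //  T q1.
      branch 2.1 (add F !q4):
        F (q3 == q2): β-rule — branch into T q3, F q2  //  F q3, T q2.
          branch 2.1.1 (add T q3, F q2):
            T (q5 == q1): β-rule — branch into T q5, T q1  //  F q5, F q1.
              branch 2.1.1.1 (add T q5, T q1):
                ○ open, literals {q1=true, q2=false, q3=true, q4=true, q5=true, q6=false}.
              branch 2.1.1.2 (add F q5, F q1):
                × closes — contains both q5 and !q5.
          branch 2.1.2 (add F q3, T q2):
            T (q5 == q1): β-rule — branch into T q5, T q1  //  F q5, F q1.
              branch 2.1.2.1 (add T q5, T q1):
                ○ open, literals {q1=true, q2=true, q3=false, q4=true, q5=true, q6=false}.
              branch 2.1.2.2 (add F q5, F q1):
                × closes — contains both q5 and !q5.
      branch 2.2 (add T q1):
        F (q3 == q2): β-rule — branch into T q3, F q2  //  F q3, T q2.
          branch 2.2.1 (add T q3, F q2):
            T (q5 == q1): β-rule — branch into T q5, T q1  //  F q5, F q1.
              branch 2.2.1.1 (add T q5, T q1):
                ○ open, literals {q1=true, q2=false, q3=true, q5=true, q6=false}.
              branch 2.2.1.2 (add F q5, F q1):
                × closes — contains both q5 and !q5.
          branch 2.2.2 (add F q3, T q2):
            T (q5 == q1): β-rule — branch into T q5, T q1  //  F q5, F q1.
              branch 2.2.2.1 (add T q5, T q1):
                ○ open, literals {q1=true, q2=true, q3=false, q5=true, q6=false}.
              branch 2.2.2.2 (add F q5, F q1):
                × closes — contains both q5 and !q5.
6 branches closed, 18 open.
An open branch gives a countermodel: q1=false, q2=false, q3=true, q4=true, q5=true, q6=true (unmentioned atoms arbitrary); the premises hold there but the conclusion fails.

No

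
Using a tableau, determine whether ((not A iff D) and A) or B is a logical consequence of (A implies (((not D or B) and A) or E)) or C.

Initial set: {T ((A implies (((not D or B) and A) or E)) or C); F (((not A iff D) and A) or B)}.
F (((not A iff D) and A) or B): α-rule — add F ((not A iff D) and A), F B.
T ((A implies (((not D or B) and A) or E)) or C): β-rule — branch into T (A implies (((not D or B) and A) or E))  //  T C.
  branch 1 (add T (A implies (((not D or B) and A) or E))):
    F ((not A iff D) and A): β-rule — branch into F (not A iff D)  //  F A.
      branch 1.1 (add F (not A iff D)):
        T (A implies (((not D or B) and A) or E)): β-rule — branch into F A  //  T (((not D or B) and A) or E).
          branch 1.1.1 (add F A):
            F (not A iff D): β-rule — branch into T not A, F D  //  F not A, T D.
              branch 1.1.1.1 (add T not A, F D):
                ○ open, literals {A=F, B=F, D=F}.
              branch 1.1.1.2 (add F not A, T D):
                × closes — contains both A and not A.
          branch 1.1.2 (add T (((not D or B) and A) or E)):
            F (not A iff D): β-rule — branch into T not A, F D  //  F not A, T D.
              branch 1.1.2.1 (add T not A, F D):
                T (((not D or B) and A) or E): β-rule — branch into T ((not D or B) and A)  //  T E.
                  branch 1.1.2.1.1 (add T ((not D or B) and A)):
                    T ((not D or B) and A): α-rule — add T (not D or B), T A.
                    × closes — contains both A and not A.
                  branch 1.1.2.1.2 (add T E):
                    ○ open, literals {A=F, B=F, D=F, E=T}.
              branch 1.1.2.2 (add F not A, T D):
                T (((not D or B) and A) or E): β-rule — branch into T ((not D or B) and A)  //  T E.
                  branch 1.1.2.2.1 (add T ((not D or B) and A)):
                    T ((not D or B) and A): α-rule — add T (not D or B), T A.
                    T (not D or B): β-rule — branch into T not D  //  T B.
                      branch 1.1.2.2.1.1 (add T not D):
                        × closes — contains both D and not D.
                      branch 1.1.2.2.1.2 (add T B):
                        × closes — contains both B and not B.
                  branch 1.1.2.2.2 (add T E):
                    ○ open, literals {A=T, B=F, D=T, E=T}.
      branch 1.2 (add F A):
        T (A implies (((not D or B) and A) or E)): β-rule — branch into F A  //  T (((not D or B) and A) or E).
          branch 1.2.1 (add F A):
            ○ open, literals {A=F, B=F}.
          branch 1.2.2 (add T (((not D or B) and A) or E)):
            T (((not D or B) and A) or E): β-rule — branch into T ((not D or B) and A)  //  T E.
              branch 1.2.2.1 (add T ((not D or B) and A)):
                T ((not D or B) and A): α-rule — add T (not D or B), T A.
                × closes — contains both A and not A.
              branch 1.2.2.2 (add T E):
                ○ open, literals {A=F, B=F, E=T}.
  branch 2 (add T C):
    F ((not A iff D) and A): β-rule — branch into F (not A iff D)  //  F A.
      branch 2.1 (add F (not A iff D)):
        F (not A iff D): β-rule — branch into T not A, F D  //  F not A, T D.
          branch 2.1.1 (add T not A, F D):
            ○ open, literals {A=F, B=F, C=T, D=F}.
          branch 2.1.2 (add F not A, T D):
            ○ open, literals {A=T, B=F, C=T, D=T}.
      branch 2.2 (add F A):
        ○ open, literals {A=F, B=F, C=T}.
5 branches closed, 8 open.
An open branch gives a countermodel: A=F, B=F, D=F (unmentioned atoms arbitrary); the premises hold there but the conclusion fails.

No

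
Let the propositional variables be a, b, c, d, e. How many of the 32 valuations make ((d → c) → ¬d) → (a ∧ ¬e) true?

14

Initial set: {(((d → c) → ¬d) → (a ∧ ¬e))}.
(((d → c) → ¬d) → (a ∧ ¬e)): β-rule — branch into ¬((d → c) → ¬d)  //  (a ∧ ¬e).
  branch 1 (add ¬((d → c) → ¬d)):
    ¬((d → c) → ¬d): α-rule — add (d → c), ¬¬d.
    (d → c): β-rule — branch into ¬d  //  c.
      branch 1.1 (add ¬d):
        × closes — contains both d and ¬d.
      branch 1.2 (add c):
        ○ open, literals {c=true, d=true}.
  branch 2 (add (a ∧ ¬e)):
    (a ∧ ¬e): α-rule — add a, ¬e.
    ○ open, literals {a=true, e=false}.
1 branch closed, 2 open.
Each open branch fixes some atoms; the unmentioned ones are free. Counting distinct full assignments: branch {c=true, d=true} (a, b, e) contributes 8 new; branch {a=true, e=false} (b, c, d) contributes 6 new. Total: 14.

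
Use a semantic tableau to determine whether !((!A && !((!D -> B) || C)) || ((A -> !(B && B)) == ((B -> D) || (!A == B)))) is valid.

Not valid

Assume the negation and expand:
Initial set: {!!((!A && !((!D -> B) || C)) || ((A -> !(B && B)) == ((B -> D) || (!A == B))))}.
!!((!A && !((!D -> B) || C)) || ((A -> !(B && B)) == ((B -> D) || (!A == B)))): β-rule — branch into (!A && !((!D -> B) || C))  //  ((A -> !(B && B)) == ((B -> D) || (!A == B))).
  branch 1 (add (!A && !((!D -> B) || C))):
    (!A && !((!D -> B) || C)): α-rule — add !A, !((!D -> B) || C).
    !((!D -> B) || C): α-rule — add !(!D -> B), !C.
    !(!D -> B): α-rule — add !D, !B.
    ○ open, literals {A=0, B=0, C=0, D=0}.
  branch 2 (add ((A -> !(B && B)) == ((B -> D) || (!A == B)))):
    ((A -> !(B && B)) == ((B -> D) || (!A == B))): β-rule — branch into (A -> !(B && B)), ((B -> D) || (!A == B))  //  !(A -> !(B && B)), !((B -> D) || (!A == B)).
      branch 2.1 (add (A -> !(B && B)), ((B -> D) || (!A == B))):
        (A -> !(B && B)): β-rule — branch into !A  //  !(B && B).
          branch 2.1.1 (add !A):
            ((B -> D) || (!A == B)): β-rule — branch into (B -> D)  //  (!A == B).
              branch 2.1.1.1 (add (B -> D)):
                (B -> D): β-rule — branch into !B  //  D.
                  branch 2.1.1.1.1 (add !B):
                    ○ open, literals {A=0, B=0}.
                  branch 2.1.1.1.2 (add D):
                    ○ open, literals {A=0, D=1}.
              branch 2.1.1.2 (add (!A == B)):
                (!A == B): β-rule — branch into !A, B  //  !!A, !B.
                  branch 2.1.1.2.1 (add !A, B):
                    ○ open, literals {A=0, B=1}.
                  branch 2.1.1.2.2 (add !!A, !B):
                    × closes — contains both A and !A.
          branch 2.1.2 (add !(B && B)):
            ((B -> D) || (!A == B)): β-rule — branch into (B -> D)  //  (!A == B).
              branch 2.1.2.1 (add (B -> D)):
                !(B && B): β-rule — branch into !B  //  !B.
                  branch 2.1.2.1.1 (add !B):
                    (B -> D): β-rule — branch into !B  //  D.
                      branch 2.1.2.1.1.1 (add !B):
                        ○ open, literals {B=0}.
                      branch 2.1.2.1.1.2 (add D):
                        ○ open, literals {B=0, D=1}.
                  branch 2.1.2.1.2 (add !B):
                    (B -> D): β-rule — branch into !B  //  D.
                      branch 2.1.2.1.2.1 (add !B):
                        ○ open, literals {B=0}.
                      branch 2.1.2.1.2.2 (add D):
                        ○ open, literals {B=0, D=1}.
              branch 2.1.2.2 (add (!A == B)):
                !(B && B): β-rule — branch into !B  //  !B.
                  branch 2.1.2.2.1 (add !B):
                    (!A == B): β-rule — branch into !A, B  //  !!A, !B.
                      branch 2.1.2.2.1.1 (add !A, B):
                        × closes — contains both B and !B.
                      branch 2.1.2.2.1.2 (add !!A, !B):
                        ○ open, literals {A=1, B=0}.
                  branch 2.1.2.2.2 (add !B):
                    (!A == B): β-rule — branch into !A, B  //  !!A, !B.
                      branch 2.1.2.2.2.1 (add !A, B):
                        × closes — contains both B and !B.
                      branch 2.1.2.2.2.2 (add !!A, !B):
                        ○ open, literals {A=1, B=0}.
      branch 2.2 (add !(A -> !(B && B)), !((B -> D) || (!A == B))):
        !(A -> !(B && B)): α-rule — add A, !!(B && B).
        !((B -> D) || (!A == B)): α-rule — add !(B -> D), !(!A == B).
        !!(B && B): α-rule — add B, B.
        !(B -> D): α-rule — add B, !D.
        !(!A == B): β-rule — branch into !A, !B  //  !!A, B.
          branch 2.2.1 (add !A, !B):
            × closes — contains both A and !A.
          branch 2.2.2 (add !!A, B):
            ○ open, literals {A=1, B=1, D=0}.
4 branches closed, 11 open.
An open branch gives a countermodel: A=0, B=0, C=0, D=0 (unmentioned atoms arbitrary); under it the original formula is false.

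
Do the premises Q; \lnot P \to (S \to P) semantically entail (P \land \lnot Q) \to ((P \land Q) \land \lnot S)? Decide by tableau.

Initial set: {Q; (\lnot P \to (S \to P)); \lnot ((P \land \lnot Q) \to ((P \land Q) \land \lnot S))}.
\lnot ((P \land \lnot Q) \to ((P \land Q) \land \lnot S)): α-rule — add (P \land \lnot Q), \lnot ((P \land Q) \land \lnot S).
(P \land \lnot Q): α-rule — add P, \lnot Q.
× closes — contains both Q and \lnot Q.
All 1 branch closes.
Every branch closed, so the premises entail the conclusion.

Yes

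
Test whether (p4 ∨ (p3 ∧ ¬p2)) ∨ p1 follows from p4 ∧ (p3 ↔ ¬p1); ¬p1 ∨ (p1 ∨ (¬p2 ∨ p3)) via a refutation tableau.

Initial set: {(p4 ∧ (p3 ↔ ¬p1)); (¬p1 ∨ (p1 ∨ (¬p2 ∨ p3))); ¬((p4 ∨ (p3 ∧ ¬p2)) ∨ p1)}.
(p4 ∧ (p3 ↔ ¬p1)): α-rule — add p4, (p3 ↔ ¬p1).
¬((p4 ∨ (p3 ∧ ¬p2)) ∨ p1): α-rule — add ¬(p4 ∨ (p3 ∧ ¬p2)), ¬p1.
¬(p4 ∨ (p3 ∧ ¬p2)): α-rule — add ¬p4, ¬(p3 ∧ ¬p2).
× closes — contains both p4 and ¬p4.
All 1 branch closes.
Every branch closed, so the premises entail the conclusion.

Yes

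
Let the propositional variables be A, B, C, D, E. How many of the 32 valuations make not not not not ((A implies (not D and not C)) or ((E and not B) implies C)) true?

31

Initial set: {not not not not ((A implies (not D and not C)) or ((E and not B) implies C))}.
not not not not ((A implies (not D and not C)) or ((E and not B) implies C)): drop double negation, giving not not ((A implies (not D and not C)) or ((E and not B) implies C)).
not not ((A implies (not D and not C)) or ((E and not B) implies C)): drop double negation, giving ((A implies (not D and not C)) or ((E and not B) implies C)).
((A implies (not D and not C)) or ((E and not B) implies C)): β-rule — branch into (A implies (not D and not C))  //  ((E and not B) implies C).
  branch 1 (add (A implies (not D and not C))):
    (A implies (not D and not C)): β-rule — branch into not A  //  (not D and not C).
      branch 1.1 (add not A):
        ○ open, literals {A=0}.
      branch 1.2 (add (not D and not C)):
        (not D and not C): α-rule — add not D, not C.
        ○ open, literals {C=0, D=0}.
  branch 2 (add ((E and not B) implies C)):
    ((E and not B) implies C): β-rule — branch into not (E and not B)  //  C.
      branch 2.1 (add not (E and not B)):
        not (E and not B): β-rule — branch into not E  //  not not B.
          branch 2.1.1 (add not E):
            ○ open, literals {E=0}.
          branch 2.1.2 (add not not B):
            ○ open, literals {B=1}.
      branch 2.2 (add C):
        ○ open, literals {C=1}.
0 branches closed, 5 open.
Each open branch fixes some atoms; the unmentioned ones are free. Counting distinct full assignments: branch {A=0} (B, C, D, E) contributes 16 new; branch {C=0, D=0} (A, B, E) contributes 4 new; branch {E=0} (A, B, C, D) contributes 6 new; branch {B=1} (A, C, D, E) contributes 3 new; branch {C=1} (A, B, D, E) contributes 2 new. Total: 31.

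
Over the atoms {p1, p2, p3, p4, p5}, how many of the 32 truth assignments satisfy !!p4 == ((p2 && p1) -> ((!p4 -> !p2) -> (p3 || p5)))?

15

Initial set: {(!!p4 == ((p2 && p1) -> ((!p4 -> !p2) -> (p3 || p5))))}.
(!!p4 == ((p2 && p1) -> ((!p4 -> !p2) -> (p3 || p5)))): β-rule — branch into !!p4, ((p2 && p1) -> ((!p4 -> !p2) -> (p3 || p5)))  //  !!!p4, !((p2 && p1) -> ((!p4 -> !p2) -> (p3 || p5))).
  branch 1 (add !!p4, ((p2 && p1) -> ((!p4 -> !p2) -> (p3 || p5)))):
    !!p4: drop double negation, giving p4.
    ((p2 && p1) -> ((!p4 -> !p2) -> (p3 || p5))): β-rule — branch into !(p2 && p1)  //  ((!p4 -> !p2) -> (p3 || p5)).
      branch 1.1 (add !(p2 && p1)):
        !(p2 && p1): β-rule — branch into !p2  //  !p1.
          branch 1.1.1 (add !p2):
            ○ open, literals {p2=false, p4=true}.
          branch 1.1.2 (add !p1):
            ○ open, literals {p1=false, p4=true}.
      branch 1.2 (add ((!p4 -> !p2) -> (p3 || p5))):
        ((!p4 -> !p2) -> (p3 || p5)): β-rule — branch into !(!p4 -> !p2)  //  (p3 || p5).
          branch 1.2.1 (add !(!p4 -> !p2)):
            !(!p4 -> !p2): α-rule — add !p4, !!p2.
            × closes — contains both p4 and !p4.
          branch 1.2.2 (add (p3 || p5)):
            (p3 || p5): β-rule — branch into p3  //  p5.
              branch 1.2.2.1 (add p3):
                ○ open, literals {p3=true, p4=true}.
              branch 1.2.2.2 (add p5):
                ○ open, literals {p4=true, p5=true}.
  branch 2 (add !!!p4, !((p2 && p1) -> ((!p4 -> !p2) -> (p3 || p5)))):
    !!!p4: drop double negation, giving !p4.
    !((p2 && p1) -> ((!p4 -> !p2) -> (p3 || p5))): α-rule — add (p2 && p1), !((!p4 -> !p2) -> (p3 || p5)).
    (p2 && p1): α-rule — add p2, p1.
    !((!p4 -> !p2) -> (p3 || p5)): α-rule — add (!p4 -> !p2), !(p3 || p5).
    !(p3 || p5): α-rule — add !p3, !p5.
    (!p4 -> !p2): β-rule — branch into !!p4  //  !p2.
      branch 2.1 (add !!p4):
        × closes — contains both p4 and !p4.
      branch 2.2 (add !p2):
        × closes — contains both p2 and !p2.
3 branches closed, 4 open.
Each open branch fixes some atoms; the unmentioned ones are free. Counting distinct full assignments: branch {p2=false, p4=true} (p1, p3, p5) contributes 8 new; branch {p1=false, p4=true} (p2, p3, p5) contributes 4 new; branch {p3=true, p4=true} (p1, p2, p5) contributes 2 new; branch {p4=true, p5=true} (p1, p2, p3) contributes 1 new. Total: 15.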